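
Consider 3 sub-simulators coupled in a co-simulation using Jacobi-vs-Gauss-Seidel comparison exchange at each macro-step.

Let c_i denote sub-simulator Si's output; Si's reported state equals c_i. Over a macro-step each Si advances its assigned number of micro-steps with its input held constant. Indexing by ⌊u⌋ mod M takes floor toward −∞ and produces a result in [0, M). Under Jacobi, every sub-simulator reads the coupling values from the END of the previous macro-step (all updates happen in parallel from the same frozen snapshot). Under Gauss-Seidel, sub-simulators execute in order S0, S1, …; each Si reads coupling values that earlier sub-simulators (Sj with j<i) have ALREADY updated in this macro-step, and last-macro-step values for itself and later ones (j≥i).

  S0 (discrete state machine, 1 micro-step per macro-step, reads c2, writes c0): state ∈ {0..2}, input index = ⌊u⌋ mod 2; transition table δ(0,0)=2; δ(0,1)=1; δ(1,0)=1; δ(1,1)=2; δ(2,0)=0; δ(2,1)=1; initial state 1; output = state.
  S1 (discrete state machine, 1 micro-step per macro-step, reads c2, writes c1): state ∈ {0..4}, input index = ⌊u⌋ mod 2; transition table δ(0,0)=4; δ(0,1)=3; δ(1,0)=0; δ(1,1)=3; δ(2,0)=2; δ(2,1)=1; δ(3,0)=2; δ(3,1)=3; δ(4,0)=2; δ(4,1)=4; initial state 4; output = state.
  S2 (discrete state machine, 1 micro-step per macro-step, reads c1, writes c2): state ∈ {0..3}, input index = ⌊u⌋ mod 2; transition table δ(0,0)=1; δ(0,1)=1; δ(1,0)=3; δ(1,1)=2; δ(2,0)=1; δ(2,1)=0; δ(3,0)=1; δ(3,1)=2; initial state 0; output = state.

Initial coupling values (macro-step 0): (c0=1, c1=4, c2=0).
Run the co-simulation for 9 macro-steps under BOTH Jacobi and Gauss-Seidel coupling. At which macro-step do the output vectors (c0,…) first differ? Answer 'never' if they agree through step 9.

first divergence at macro-step: 2

[Jacobi] macro 1: S0 reads c2=0 → after 1×micro: 1; S1 reads c2=0 → after 1×micro: 2; S2 reads c1=4 → after 1×micro: 1 ⇒ (c0=1, c1=2, c2=1)
[Jacobi] macro 2: S0 reads c2=1 → after 1×micro: 2; S1 reads c2=1 → after 1×micro: 1; S2 reads c1=2 → after 1×micro: 3 ⇒ (c0=2, c1=1, c2=3)
[Jacobi] macro 3: S0 reads c2=3 → after 1×micro: 1; S1 reads c2=3 → after 1×micro: 3; S2 reads c1=1 → after 1×micro: 2 ⇒ (c0=1, c1=3, c2=2)
[Jacobi] macro 4: S0 reads c2=2 → after 1×micro: 1; S1 reads c2=2 → after 1×micro: 2; S2 reads c1=3 → after 1×micro: 0 ⇒ (c0=1, c1=2, c2=0)
[Jacobi] macro 5: S0 reads c2=0 → after 1×micro: 1; S1 reads c2=0 → after 1×micro: 2; S2 reads c1=2 → after 1×micro: 1 ⇒ (c0=1, c1=2, c2=1)
[Jacobi] macro 6: S0 reads c2=1 → after 1×micro: 2; S1 reads c2=1 → after 1×micro: 1; S2 reads c1=2 → after 1×micro: 3 ⇒ (c0=2, c1=1, c2=3)
[Jacobi] macro 7: S0 reads c2=3 → after 1×micro: 1; S1 reads c2=3 → after 1×micro: 3; S2 reads c1=1 → after 1×micro: 2 ⇒ (c0=1, c1=3, c2=2)
[Jacobi] macro 8: S0 reads c2=2 → after 1×micro: 1; S1 reads c2=2 → after 1×micro: 2; S2 reads c1=3 → after 1×micro: 0 ⇒ (c0=1, c1=2, c2=0)
[Jacobi] macro 9: S0 reads c2=0 → after 1×micro: 1; S1 reads c2=0 → after 1×micro: 2; S2 reads c1=2 → after 1×micro: 1 ⇒ (c0=1, c1=2, c2=1)
[Gauss-Seidel] macro 1: S0 reads c2=0 → after 1×micro: 1; S1 reads c2=0 → after 1×micro: 2; S2 reads c1=2 → after 1×micro: 1 ⇒ (c0=1, c1=2, c2=1)
[Gauss-Seidel] macro 2: S0 reads c2=1 → after 1×micro: 2; S1 reads c2=1 → after 1×micro: 1; S2 reads c1=1 → after 1×micro: 2 ⇒ (c0=2, c1=1, c2=2)
[Gauss-Seidel] macro 3: S0 reads c2=2 → after 1×micro: 0; S1 reads c2=2 → after 1×micro: 0; S2 reads c1=0 → after 1×micro: 1 ⇒ (c0=0, c1=0, c2=1)
[Gauss-Seidel] macro 4: S0 reads c2=1 → after 1×micro: 1; S1 reads c2=1 → after 1×micro: 3; S2 reads c1=3 → after 1×micro: 2 ⇒ (c0=1, c1=3, c2=2)
[Gauss-Seidel] macro 5: S0 reads c2=2 → after 1×micro: 1; S1 reads c2=2 → after 1×micro: 2; S2 reads c1=2 → after 1×micro: 1 ⇒ (c0=1, c1=2, c2=1)
[Gauss-Seidel] macro 6: S0 reads c2=1 → after 1×micro: 2; S1 reads c2=1 → after 1×micro: 1; S2 reads c1=1 → after 1×micro: 2 ⇒ (c0=2, c1=1, c2=2)
[Gauss-Seidel] macro 7: S0 reads c2=2 → after 1×micro: 0; S1 reads c2=2 → after 1×micro: 0; S2 reads c1=0 → after 1×micro: 1 ⇒ (c0=0, c1=0, c2=1)
[Gauss-Seidel] macro 8: S0 reads c2=1 → after 1×micro: 1; S1 reads c2=1 → after 1×micro: 3; S2 reads c1=3 → after 1×micro: 2 ⇒ (c0=1, c1=3, c2=2)
[Gauss-Seidel] macro 9: S0 reads c2=2 → after 1×micro: 1; S1 reads c2=2 → after 1×micro: 2; S2 reads c1=2 → after 1×micro: 1 ⇒ (c0=1, c1=2, c2=1)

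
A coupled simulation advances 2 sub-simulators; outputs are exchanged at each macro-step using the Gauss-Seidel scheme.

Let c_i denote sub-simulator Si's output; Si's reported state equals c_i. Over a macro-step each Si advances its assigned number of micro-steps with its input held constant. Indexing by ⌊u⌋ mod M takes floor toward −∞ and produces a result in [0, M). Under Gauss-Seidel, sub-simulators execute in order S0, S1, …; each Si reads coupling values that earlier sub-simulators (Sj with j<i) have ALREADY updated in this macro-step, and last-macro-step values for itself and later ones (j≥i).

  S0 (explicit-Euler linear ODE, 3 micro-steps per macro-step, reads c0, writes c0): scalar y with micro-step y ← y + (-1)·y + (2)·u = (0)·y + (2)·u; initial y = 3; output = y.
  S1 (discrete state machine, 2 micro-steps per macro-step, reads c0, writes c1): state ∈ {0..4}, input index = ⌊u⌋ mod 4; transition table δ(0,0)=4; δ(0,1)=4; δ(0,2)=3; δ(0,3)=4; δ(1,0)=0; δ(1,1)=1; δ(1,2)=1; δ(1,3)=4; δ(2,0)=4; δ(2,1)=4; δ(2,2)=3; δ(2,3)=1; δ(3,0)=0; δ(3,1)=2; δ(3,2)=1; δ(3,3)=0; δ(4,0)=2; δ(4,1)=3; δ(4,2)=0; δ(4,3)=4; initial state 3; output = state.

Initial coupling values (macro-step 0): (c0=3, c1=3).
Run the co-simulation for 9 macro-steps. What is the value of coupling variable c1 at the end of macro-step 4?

c1 at macro-step 4 = 4

macro 1: S0 reads c0=3 → after 3×micro: 6; S1 reads c0=6 → after 2×micro: 1 ⇒ (c0=6, c1=1)
macro 2: S0 reads c0=6 → after 3×micro: 12; S1 reads c0=12 → after 2×micro: 4 ⇒ (c0=12, c1=4)
macro 3: S0 reads c0=12 → after 3×micro: 24; S1 reads c0=24 → after 2×micro: 4 ⇒ (c0=24, c1=4)
macro 4: S0 reads c0=24 → after 3×micro: 48; S1 reads c0=48 → after 2×micro: 4 ⇒ (c0=48, c1=4)
macro 5: S0 reads c0=48 → after 3×micro: 96; S1 reads c0=96 → after 2×micro: 4 ⇒ (c0=96, c1=4)
macro 6: S0 reads c0=96 → after 3×micro: 192; S1 reads c0=192 → after 2×micro: 4 ⇒ (c0=192, c1=4)
macro 7: S0 reads c0=192 → after 3×micro: 384; S1 reads c0=384 → after 2×micro: 4 ⇒ (c0=384, c1=4)
macro 8: S0 reads c0=384 → after 3×micro: 768; S1 reads c0=768 → after 2×micro: 4 ⇒ (c0=768, c1=4)
macro 9: S0 reads c0=768 → after 3×micro: 1536; S1 reads c0=1536 → after 2×micro: 4 ⇒ (c0=1536, c1=4)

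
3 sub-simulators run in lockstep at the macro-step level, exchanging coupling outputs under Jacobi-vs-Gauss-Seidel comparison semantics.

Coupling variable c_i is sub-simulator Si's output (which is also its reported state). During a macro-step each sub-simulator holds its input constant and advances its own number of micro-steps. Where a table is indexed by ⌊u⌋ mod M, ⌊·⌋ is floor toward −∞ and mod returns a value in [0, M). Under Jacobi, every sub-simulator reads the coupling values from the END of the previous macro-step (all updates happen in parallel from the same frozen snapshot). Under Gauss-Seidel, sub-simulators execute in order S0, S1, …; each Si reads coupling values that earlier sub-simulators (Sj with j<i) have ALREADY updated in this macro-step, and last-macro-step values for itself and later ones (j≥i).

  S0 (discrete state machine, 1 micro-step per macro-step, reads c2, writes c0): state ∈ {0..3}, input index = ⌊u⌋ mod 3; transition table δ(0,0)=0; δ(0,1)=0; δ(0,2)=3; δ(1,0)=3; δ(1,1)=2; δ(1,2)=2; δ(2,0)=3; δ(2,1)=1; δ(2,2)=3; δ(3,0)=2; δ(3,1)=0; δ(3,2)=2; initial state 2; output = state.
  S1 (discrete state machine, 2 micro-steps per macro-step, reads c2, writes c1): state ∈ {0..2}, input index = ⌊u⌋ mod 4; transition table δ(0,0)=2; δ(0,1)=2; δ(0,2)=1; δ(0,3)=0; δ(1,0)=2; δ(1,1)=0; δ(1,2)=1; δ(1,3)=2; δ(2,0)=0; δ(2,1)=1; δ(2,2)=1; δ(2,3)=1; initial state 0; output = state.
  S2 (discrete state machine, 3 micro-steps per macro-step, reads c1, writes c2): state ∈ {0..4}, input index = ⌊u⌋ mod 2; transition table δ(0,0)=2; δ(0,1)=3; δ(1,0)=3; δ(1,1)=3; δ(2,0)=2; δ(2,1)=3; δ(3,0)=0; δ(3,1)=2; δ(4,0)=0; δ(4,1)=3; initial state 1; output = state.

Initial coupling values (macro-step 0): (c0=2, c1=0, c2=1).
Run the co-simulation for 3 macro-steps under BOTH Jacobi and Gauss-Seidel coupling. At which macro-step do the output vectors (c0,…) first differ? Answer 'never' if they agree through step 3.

[Jacobi] macro 1: S0 reads c2=1 → after 1×micro: 1; S1 reads c2=1 → after 2×micro: 1; S2 reads c1=0 → after 3×micro: 2 ⇒ (c0=1, c1=1, c2=2)
[Jacobi] macro 2: S0 reads c2=2 → after 1×micro: 2; S1 reads c2=2 → after 2×micro: 1; S2 reads c1=1 → after 3×micro: 3 ⇒ (c0=2, c1=1, c2=3)
[Jacobi] macro 3: S0 reads c2=3 → after 1×micro: 3; S1 reads c2=3 → after 2×micro: 1; S2 reads c1=1 → after 3×micro: 2 ⇒ (c0=3, c1=1, c2=2)
[Gauss-Seidel] macro 1: S0 reads c2=1 → after 1×micro: 1; S1 reads c2=1 → after 2×micro: 1; S2 reads c1=1 → after 3×micro: 3 ⇒ (c0=1, c1=1, c2=3)
[Gauss-Seidel] macro 2: S0 reads c2=3 → after 1×micro: 3; S1 reads c2=3 → after 2×micro: 1; S2 reads c1=1 → after 3×micro: 2 ⇒ (c0=3, c1=1, c2=2)
[Gauss-Seidel] macro 3: S0 reads c2=2 → after 1×micro: 2; S1 reads c2=2 → after 2×micro: 1; S2 reads c1=1 → after 3×micro: 3 ⇒ (c0=2, c1=1, c2=3)

first divergence at macro-step: 1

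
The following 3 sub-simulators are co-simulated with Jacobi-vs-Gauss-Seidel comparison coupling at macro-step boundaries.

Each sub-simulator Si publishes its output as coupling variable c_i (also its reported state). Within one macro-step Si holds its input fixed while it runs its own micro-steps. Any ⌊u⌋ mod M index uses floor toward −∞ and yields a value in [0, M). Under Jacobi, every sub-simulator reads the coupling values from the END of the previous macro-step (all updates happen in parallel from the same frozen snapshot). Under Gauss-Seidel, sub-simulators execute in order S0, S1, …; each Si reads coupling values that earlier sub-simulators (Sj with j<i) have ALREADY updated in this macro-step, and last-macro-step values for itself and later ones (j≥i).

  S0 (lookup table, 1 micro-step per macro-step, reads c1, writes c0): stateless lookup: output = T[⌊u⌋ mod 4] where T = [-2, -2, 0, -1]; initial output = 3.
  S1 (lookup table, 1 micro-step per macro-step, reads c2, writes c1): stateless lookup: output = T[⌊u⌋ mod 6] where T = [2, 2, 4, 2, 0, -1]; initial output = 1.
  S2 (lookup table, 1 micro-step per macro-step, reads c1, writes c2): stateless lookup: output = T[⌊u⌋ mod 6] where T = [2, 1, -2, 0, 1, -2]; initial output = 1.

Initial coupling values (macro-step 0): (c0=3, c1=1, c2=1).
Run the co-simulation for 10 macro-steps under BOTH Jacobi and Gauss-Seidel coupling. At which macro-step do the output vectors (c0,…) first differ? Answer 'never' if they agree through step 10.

[Jacobi] macro 1: S0 reads c1=1 → after 1×micro: -2; S1 reads c2=1 → after 1×micro: 2; S2 reads c1=1 → after 1×micro: 1 ⇒ (c0=-2, c1=2, c2=1)
[Jacobi] macro 2: S0 reads c1=2 → after 1×micro: 0; S1 reads c2=1 → after 1×micro: 2; S2 reads c1=2 → after 1×micro: -2 ⇒ (c0=0, c1=2, c2=-2)
[Jacobi] macro 3: S0 reads c1=2 → after 1×micro: 0; S1 reads c2=-2 → after 1×micro: 0; S2 reads c1=2 → after 1×micro: -2 ⇒ (c0=0, c1=0, c2=-2)
[Jacobi] macro 4: S0 reads c1=0 → after 1×micro: -2; S1 reads c2=-2 → after 1×micro: 0; S2 reads c1=0 → after 1×micro: 2 ⇒ (c0=-2, c1=0, c2=2)
[Jacobi] macro 5: S0 reads c1=0 → after 1×micro: -2; S1 reads c2=2 → after 1×micro: 4; S2 reads c1=0 → after 1×micro: 2 ⇒ (c0=-2, c1=4, c2=2)
[Jacobi] macro 6: S0 reads c1=4 → after 1×micro: -2; S1 reads c2=2 → after 1×micro: 4; S2 reads c1=4 → after 1×micro: 1 ⇒ (c0=-2, c1=4, c2=1)
[Jacobi] macro 7: S0 reads c1=4 → after 1×micro: -2; S1 reads c2=1 → after 1×micro: 2; S2 reads c1=4 → after 1×micro: 1 ⇒ (c0=-2, c1=2, c2=1)
[Jacobi] macro 8: S0 reads c1=2 → after 1×micro: 0; S1 reads c2=1 → after 1×micro: 2; S2 reads c1=2 → after 1×micro: -2 ⇒ (c0=0, c1=2, c2=-2)
[Jacobi] macro 9: S0 reads c1=2 → after 1×micro: 0; S1 reads c2=-2 → after 1×micro: 0; S2 reads c1=2 → after 1×micro: -2 ⇒ (c0=0, c1=0, c2=-2)
[Jacobi] macro 10: S0 reads c1=0 → after 1×micro: -2; S1 reads c2=-2 → after 1×micro: 0; S2 reads c1=0 → after 1×micro: 2 ⇒ (c0=-2, c1=0, c2=2)
[Gauss-Seidel] macro 1: S0 reads c1=1 → after 1×micro: -2; S1 reads c2=1 → after 1×micro: 2; S2 reads c1=2 → after 1×micro: -2 ⇒ (c0=-2, c1=2, c2=-2)
[Gauss-Seidel] macro 2: S0 reads c1=2 → after 1×micro: 0; S1 reads c2=-2 → after 1×micro: 0; S2 reads c1=0 → after 1×micro: 2 ⇒ (c0=0, c1=0, c2=2)
[Gauss-Seidel] macro 3: S0 reads c1=0 → after 1×micro: -2; S1 reads c2=2 → after 1×micro: 4; S2 reads c1=4 → after 1×micro: 1 ⇒ (c0=-2, c1=4, c2=1)
[Gauss-Seidel] macro 4: S0 reads c1=4 → after 1×micro: -2; S1 reads c2=1 → after 1×micro: 2; S2 reads c1=2 → after 1×micro: -2 ⇒ (c0=-2, c1=2, c2=-2)
[Gauss-Seidel] macro 5: S0 reads c1=2 → after 1×micro: 0; S1 reads c2=-2 → after 1×micro: 0; S2 reads c1=0 → after 1×micro: 2 ⇒ (c0=0, c1=0, c2=2)
[Gauss-Seidel] macro 6: S0 reads c1=0 → after 1×micro: -2; S1 reads c2=2 → after 1×micro: 4; S2 reads c1=4 → after 1×micro: 1 ⇒ (c0=-2, c1=4, c2=1)
[Gauss-Seidel] macro 7: S0 reads c1=4 → after 1×micro: -2; S1 reads c2=1 → after 1×micro: 2; S2 reads c1=2 → after 1×micro: -2 ⇒ (c0=-2, c1=2, c2=-2)
[Gauss-Seidel] macro 8: S0 reads c1=2 → after 1×micro: 0; S1 reads c2=-2 → after 1×micro: 0; S2 reads c1=0 → after 1×micro: 2 ⇒ (c0=0, c1=0, c2=2)
[Gauss-Seidel] macro 9: S0 reads c1=0 → after 1×micro: -2; S1 reads c2=2 → after 1×micro: 4; S2 reads c1=4 → after 1×micro: 1 ⇒ (c0=-2, c1=4, c2=1)
[Gauss-Seidel] macro 10: S0 reads c1=4 → after 1×micro: -2; S1 reads c2=1 → after 1×micro: 2; S2 reads c1=2 → after 1×micro: -2 ⇒ (c0=-2, c1=2, c2=-2)

first divergence at macro-step: 1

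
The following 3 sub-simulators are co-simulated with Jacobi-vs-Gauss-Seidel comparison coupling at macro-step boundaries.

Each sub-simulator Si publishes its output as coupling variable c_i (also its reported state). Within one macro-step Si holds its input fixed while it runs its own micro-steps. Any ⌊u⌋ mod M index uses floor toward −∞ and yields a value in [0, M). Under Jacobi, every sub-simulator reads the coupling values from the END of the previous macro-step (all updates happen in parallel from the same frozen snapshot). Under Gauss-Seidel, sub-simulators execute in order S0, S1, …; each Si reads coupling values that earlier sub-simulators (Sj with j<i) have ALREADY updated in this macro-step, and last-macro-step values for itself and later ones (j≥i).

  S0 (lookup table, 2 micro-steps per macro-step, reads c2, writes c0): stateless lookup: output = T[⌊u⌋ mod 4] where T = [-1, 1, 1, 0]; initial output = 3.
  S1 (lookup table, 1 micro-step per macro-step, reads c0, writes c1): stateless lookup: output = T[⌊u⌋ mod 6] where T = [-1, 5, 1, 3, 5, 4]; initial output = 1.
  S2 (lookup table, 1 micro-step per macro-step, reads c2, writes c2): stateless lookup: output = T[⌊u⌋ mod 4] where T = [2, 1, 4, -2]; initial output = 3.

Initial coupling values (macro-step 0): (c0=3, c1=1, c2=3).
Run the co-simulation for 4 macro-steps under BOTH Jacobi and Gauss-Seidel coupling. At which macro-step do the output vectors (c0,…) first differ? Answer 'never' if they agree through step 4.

[Jacobi] macro 1: S0 reads c2=3 → after 2×micro: 0; S1 reads c0=3 → after 1×micro: 3; S2 reads c2=3 → after 1×micro: -2 ⇒ (c0=0, c1=3, c2=-2)
[Jacobi] macro 2: S0 reads c2=-2 → after 2×micro: 1; S1 reads c0=0 → after 1×micro: -1; S2 reads c2=-2 → after 1×micro: 4 ⇒ (c0=1, c1=-1, c2=4)
[Jacobi] macro 3: S0 reads c2=4 → after 2×micro: -1; S1 reads c0=1 → after 1×micro: 5; S2 reads c2=4 → after 1×micro: 2 ⇒ (c0=-1, c1=5, c2=2)
[Jacobi] macro 4: S0 reads c2=2 → after 2×micro: 1; S1 reads c0=-1 → after 1×micro: 4; S2 reads c2=2 → after 1×micro: 4 ⇒ (c0=1, c1=4, c2=4)
[Gauss-Seidel] macro 1: S0 reads c2=3 → after 2×micro: 0; S1 reads c0=0 → after 1×micro: -1; S2 reads c2=3 → after 1×micro: -2 ⇒ (c0=0, c1=-1, c2=-2)
[Gauss-Seidel] macro 2: S0 reads c2=-2 → after 2×micro: 1; S1 reads c0=1 → after 1×micro: 5; S2 reads c2=-2 → after 1×micro: 4 ⇒ (c0=1, c1=5, c2=4)
[Gauss-Seidel] macro 3: S0 reads c2=4 → after 2×micro: -1; S1 reads c0=-1 → after 1×micro: 4; S2 reads c2=4 → after 1×micro: 2 ⇒ (c0=-1, c1=4, c2=2)
[Gauss-Seidel] macro 4: S0 reads c2=2 → after 2×micro: 1; S1 reads c0=1 → after 1×micro: 5; S2 reads c2=2 → after 1×micro: 4 ⇒ (c0=1, c1=5, c2=4)

first divergence at macro-step: 1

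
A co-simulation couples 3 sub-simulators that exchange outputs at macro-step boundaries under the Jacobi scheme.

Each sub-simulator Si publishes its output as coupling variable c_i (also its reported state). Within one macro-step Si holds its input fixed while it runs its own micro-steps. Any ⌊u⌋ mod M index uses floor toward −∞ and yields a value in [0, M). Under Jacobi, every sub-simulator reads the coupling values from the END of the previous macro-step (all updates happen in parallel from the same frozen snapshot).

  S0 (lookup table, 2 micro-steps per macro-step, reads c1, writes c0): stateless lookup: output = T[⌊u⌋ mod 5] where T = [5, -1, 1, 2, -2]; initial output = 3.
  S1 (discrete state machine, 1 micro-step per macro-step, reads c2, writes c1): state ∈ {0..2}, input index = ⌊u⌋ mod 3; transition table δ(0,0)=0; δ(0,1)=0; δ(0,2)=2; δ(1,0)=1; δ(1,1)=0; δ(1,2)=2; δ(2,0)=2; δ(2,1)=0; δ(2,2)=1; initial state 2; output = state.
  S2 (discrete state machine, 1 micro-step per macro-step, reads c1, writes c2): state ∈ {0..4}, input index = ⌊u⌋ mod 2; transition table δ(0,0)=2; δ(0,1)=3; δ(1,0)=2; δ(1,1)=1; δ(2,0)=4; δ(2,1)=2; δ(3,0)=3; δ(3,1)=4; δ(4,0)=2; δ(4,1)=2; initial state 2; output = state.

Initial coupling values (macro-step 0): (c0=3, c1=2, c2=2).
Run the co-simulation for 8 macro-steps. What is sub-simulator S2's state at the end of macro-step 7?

macro 1: S0 reads c1=2 → after 2×micro: 1; S1 reads c2=2 → after 1×micro: 1; S2 reads c1=2 → after 1×micro: 4 ⇒ (c0=1, c1=1, c2=4)
macro 2: S0 reads c1=1 → after 2×micro: -1; S1 reads c2=4 → after 1×micro: 0; S2 reads c1=1 → after 1×micro: 2 ⇒ (c0=-1, c1=0, c2=2)
macro 3: S0 reads c1=0 → after 2×micro: 5; S1 reads c2=2 → after 1×micro: 2; S2 reads c1=0 → after 1×micro: 4 ⇒ (c0=5, c1=2, c2=4)
macro 4: S0 reads c1=2 → after 2×micro: 1; S1 reads c2=4 → after 1×micro: 0; S2 reads c1=2 → after 1×micro: 2 ⇒ (c0=1, c1=0, c2=2)
macro 5: S0 reads c1=0 → after 2×micro: 5; S1 reads c2=2 → after 1×micro: 2; S2 reads c1=0 → after 1×micro: 4 ⇒ (c0=5, c1=2, c2=4)
macro 6: S0 reads c1=2 → after 2×micro: 1; S1 reads c2=4 → after 1×micro: 0; S2 reads c1=2 → after 1×micro: 2 ⇒ (c0=1, c1=0, c2=2)
macro 7: S0 reads c1=0 → after 2×micro: 5; S1 reads c2=2 → after 1×micro: 2; S2 reads c1=0 → after 1×micro: 4 ⇒ (c0=5, c1=2, c2=4)
macro 8: S0 reads c1=2 → after 2×micro: 1; S1 reads c2=4 → after 1×micro: 0; S2 reads c1=2 → after 1×micro: 2 ⇒ (c0=1, c1=0, c2=2)

S2 state at macro-step 7 = 4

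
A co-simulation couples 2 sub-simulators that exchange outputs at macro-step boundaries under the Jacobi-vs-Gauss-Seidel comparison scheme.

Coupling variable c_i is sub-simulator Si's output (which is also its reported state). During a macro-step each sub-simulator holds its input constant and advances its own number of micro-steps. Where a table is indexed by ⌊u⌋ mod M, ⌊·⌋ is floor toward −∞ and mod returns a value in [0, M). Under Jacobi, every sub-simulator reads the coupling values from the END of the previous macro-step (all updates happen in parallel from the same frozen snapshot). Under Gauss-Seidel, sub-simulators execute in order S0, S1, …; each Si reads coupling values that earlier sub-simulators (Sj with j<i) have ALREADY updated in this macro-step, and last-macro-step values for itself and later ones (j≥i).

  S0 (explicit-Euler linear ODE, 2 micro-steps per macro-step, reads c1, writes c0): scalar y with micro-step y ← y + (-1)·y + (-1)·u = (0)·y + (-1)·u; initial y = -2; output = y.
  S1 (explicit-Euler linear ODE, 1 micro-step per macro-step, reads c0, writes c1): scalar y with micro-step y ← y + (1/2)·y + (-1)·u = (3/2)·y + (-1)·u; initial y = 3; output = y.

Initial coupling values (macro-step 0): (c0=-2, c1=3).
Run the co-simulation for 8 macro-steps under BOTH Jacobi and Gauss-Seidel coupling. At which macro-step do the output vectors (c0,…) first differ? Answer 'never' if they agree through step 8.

first divergence at macro-step: 1

[Jacobi] macro 1: S0 reads c1=3 → after 2×micro: -3; S1 reads c0=-2 → after 1×micro: 13/2 ⇒ (c0=-3, c1=13/2)
[Jacobi] macro 2: S0 reads c1=13/2 → after 2×micro: -13/2; S1 reads c0=-3 → after 1×micro: 51/4 ⇒ (c0=-13/2, c1=51/4)
[Jacobi] macro 3: S0 reads c1=51/4 → after 2×micro: -51/4; S1 reads c0=-13/2 → after 1×micro: 205/8 ⇒ (c0=-51/4, c1=205/8)
[Jacobi] macro 4: S0 reads c1=205/8 → after 2×micro: -205/8; S1 reads c0=-51/4 → after 1×micro: 819/16 ⇒ (c0=-205/8, c1=819/16)
[Jacobi] macro 5: S0 reads c1=819/16 → after 2×micro: -819/16; S1 reads c0=-205/8 → after 1×micro: 3277/32 ⇒ (c0=-819/16, c1=3277/32)
[Jacobi] macro 6: S0 reads c1=3277/32 → after 2×micro: -3277/32; S1 reads c0=-819/16 → after 1×micro: 13107/64 ⇒ (c0=-3277/32, c1=13107/64)
[Jacobi] macro 7: S0 reads c1=13107/64 → after 2×micro: -13107/64; S1 reads c0=-3277/32 → after 1×micro: 52429/128 ⇒ (c0=-13107/64, c1=52429/128)
[Jacobi] macro 8: S0 reads c1=52429/128 → after 2×micro: -52429/128; S1 reads c0=-13107/64 → after 1×micro: 209715/256 ⇒ (c0=-52429/128, c1=209715/256)
[Gauss-Seidel] macro 1: S0 reads c1=3 → after 2×micro: -3; S1 reads c0=-3 → after 1×micro: 15/2 ⇒ (c0=-3, c1=15/2)
[Gauss-Seidel] macro 2: S0 reads c1=15/2 → after 2×micro: -15/2; S1 reads c0=-15/2 → after 1×micro: 75/4 ⇒ (c0=-15/2, c1=75/4)
[Gauss-Seidel] macro 3: S0 reads c1=75/4 → after 2×micro: -75/4; S1 reads c0=-75/4 → after 1×micro: 375/8 ⇒ (c0=-75/4, c1=375/8)
[Gauss-Seidel] macro 4: S0 reads c1=375/8 → after 2×micro: -375/8; S1 reads c0=-375/8 → after 1×micro: 1875/16 ⇒ (c0=-375/8, c1=1875/16)
[Gauss-Seidel] macro 5: S0 reads c1=1875/16 → after 2×micro: -1875/16; S1 reads c0=-1875/16 → after 1×micro: 9375/32 ⇒ (c0=-1875/16, c1=9375/32)
[Gauss-Seidel] macro 6: S0 reads c1=9375/32 → after 2×micro: -9375/32; S1 reads c0=-9375/32 → after 1×micro: 46875/64 ⇒ (c0=-9375/32, c1=46875/64)
[Gauss-Seidel] macro 7: S0 reads c1=46875/64 → after 2×micro: -46875/64; S1 reads c0=-46875/64 → after 1×micro: 234375/128 ⇒ (c0=-46875/64, c1=234375/128)
[Gauss-Seidel] macro 8: S0 reads c1=234375/128 → after 2×micro: -234375/128; S1 reads c0=-234375/128 → after 1×micro: 1171875/256 ⇒ (c0=-234375/128, c1=1171875/256)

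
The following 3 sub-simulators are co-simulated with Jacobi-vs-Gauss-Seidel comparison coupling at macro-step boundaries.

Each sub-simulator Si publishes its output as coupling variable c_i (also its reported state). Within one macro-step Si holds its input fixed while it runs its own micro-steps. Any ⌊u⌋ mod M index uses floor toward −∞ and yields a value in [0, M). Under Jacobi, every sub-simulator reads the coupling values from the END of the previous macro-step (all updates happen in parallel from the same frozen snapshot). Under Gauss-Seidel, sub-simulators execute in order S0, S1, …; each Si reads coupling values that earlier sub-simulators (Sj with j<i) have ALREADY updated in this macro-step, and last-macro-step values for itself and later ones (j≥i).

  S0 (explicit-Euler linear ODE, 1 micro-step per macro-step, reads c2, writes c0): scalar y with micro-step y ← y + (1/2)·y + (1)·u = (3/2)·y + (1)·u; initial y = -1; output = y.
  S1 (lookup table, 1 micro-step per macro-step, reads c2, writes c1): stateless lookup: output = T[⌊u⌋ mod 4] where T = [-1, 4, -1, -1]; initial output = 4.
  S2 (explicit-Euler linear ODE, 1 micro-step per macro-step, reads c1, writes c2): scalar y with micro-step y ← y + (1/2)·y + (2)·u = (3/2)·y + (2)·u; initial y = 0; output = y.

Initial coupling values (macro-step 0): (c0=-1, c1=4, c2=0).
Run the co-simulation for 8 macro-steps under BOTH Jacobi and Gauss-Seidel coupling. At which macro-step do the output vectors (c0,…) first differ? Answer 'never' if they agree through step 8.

[Jacobi] macro 1: S0 reads c2=0 → after 1×micro: -3/2; S1 reads c2=0 → after 1×micro: -1; S2 reads c1=4 → after 1×micro: 8 ⇒ (c0=-3/2, c1=-1, c2=8)
[Jacobi] macro 2: S0 reads c2=8 → after 1×micro: 23/4; S1 reads c2=8 → after 1×micro: -1; S2 reads c1=-1 → after 1×micro: 10 ⇒ (c0=23/4, c1=-1, c2=10)
[Jacobi] macro 3: S0 reads c2=10 → after 1×micro: 149/8; S1 reads c2=10 → after 1×micro: -1; S2 reads c1=-1 → after 1×micro: 13 ⇒ (c0=149/8, c1=-1, c2=13)
[Jacobi] macro 4: S0 reads c2=13 → after 1×micro: 655/16; S1 reads c2=13 → after 1×micro: 4; S2 reads c1=-1 → after 1×micro: 35/2 ⇒ (c0=655/16, c1=4, c2=35/2)
[Jacobi] macro 5: S0 reads c2=35/2 → after 1×micro: 2525/32; S1 reads c2=35/2 → after 1×micro: 4; S2 reads c1=4 → after 1×micro: 137/4 ⇒ (c0=2525/32, c1=4, c2=137/4)
[Jacobi] macro 6: S0 reads c2=137/4 → after 1×micro: 9767/64; S1 reads c2=137/4 → after 1×micro: -1; S2 reads c1=4 → after 1×micro: 475/8 ⇒ (c0=9767/64, c1=-1, c2=475/8)
[Jacobi] macro 7: S0 reads c2=475/8 → after 1×micro: 36901/128; S1 reads c2=475/8 → after 1×micro: -1; S2 reads c1=-1 → after 1×micro: 1393/16 ⇒ (c0=36901/128, c1=-1, c2=1393/16)
[Jacobi] macro 8: S0 reads c2=1393/16 → after 1×micro: 132991/256; S1 reads c2=1393/16 → after 1×micro: -1; S2 reads c1=-1 → after 1×micro: 4115/32 ⇒ (c0=132991/256, c1=-1, c2=4115/32)
[Gauss-Seidel] macro 1: S0 reads c2=0 → after 1×micro: -3/2; S1 reads c2=0 → after 1×micro: -1; S2 reads c1=-1 → after 1×micro: -2 ⇒ (c0=-3/2, c1=-1, c2=-2)
[Gauss-Seidel] macro 2: S0 reads c2=-2 → after 1×micro: -17/4; S1 reads c2=-2 → after 1×micro: -1; S2 reads c1=-1 → after 1×micro: -5 ⇒ (c0=-17/4, c1=-1, c2=-5)
[Gauss-Seidel] macro 3: S0 reads c2=-5 → after 1×micro: -91/8; S1 reads c2=-5 → after 1×micro: -1; S2 reads c1=-1 → after 1×micro: -19/2 ⇒ (c0=-91/8, c1=-1, c2=-19/2)
[Gauss-Seidel] macro 4: S0 reads c2=-19/2 → after 1×micro: -425/16; S1 reads c2=-19/2 → after 1×micro: -1; S2 reads c1=-1 → after 1×micro: -65/4 ⇒ (c0=-425/16, c1=-1, c2=-65/4)
[Gauss-Seidel] macro 5: S0 reads c2=-65/4 → after 1×micro: -1795/32; S1 reads c2=-65/4 → after 1×micro: -1; S2 reads c1=-1 → after 1×micro: -211/8 ⇒ (c0=-1795/32, c1=-1, c2=-211/8)
[Gauss-Seidel] macro 6: S0 reads c2=-211/8 → after 1×micro: -7073/64; S1 reads c2=-211/8 → after 1×micro: 4; S2 reads c1=4 → after 1×micro: -505/16 ⇒ (c0=-7073/64, c1=4, c2=-505/16)
[Gauss-Seidel] macro 7: S0 reads c2=-505/16 → after 1×micro: -25259/128; S1 reads c2=-505/16 → after 1×micro: -1; S2 reads c1=-1 → after 1×micro: -1579/32 ⇒ (c0=-25259/128, c1=-1, c2=-1579/32)
[Gauss-Seidel] macro 8: S0 reads c2=-1579/32 → after 1×micro: -88409/256; S1 reads c2=-1579/32 → after 1×micro: -1; S2 reads c1=-1 → after 1×micro: -4865/64 ⇒ (c0=-88409/256, c1=-1, c2=-4865/64)

first divergence at macro-step: 1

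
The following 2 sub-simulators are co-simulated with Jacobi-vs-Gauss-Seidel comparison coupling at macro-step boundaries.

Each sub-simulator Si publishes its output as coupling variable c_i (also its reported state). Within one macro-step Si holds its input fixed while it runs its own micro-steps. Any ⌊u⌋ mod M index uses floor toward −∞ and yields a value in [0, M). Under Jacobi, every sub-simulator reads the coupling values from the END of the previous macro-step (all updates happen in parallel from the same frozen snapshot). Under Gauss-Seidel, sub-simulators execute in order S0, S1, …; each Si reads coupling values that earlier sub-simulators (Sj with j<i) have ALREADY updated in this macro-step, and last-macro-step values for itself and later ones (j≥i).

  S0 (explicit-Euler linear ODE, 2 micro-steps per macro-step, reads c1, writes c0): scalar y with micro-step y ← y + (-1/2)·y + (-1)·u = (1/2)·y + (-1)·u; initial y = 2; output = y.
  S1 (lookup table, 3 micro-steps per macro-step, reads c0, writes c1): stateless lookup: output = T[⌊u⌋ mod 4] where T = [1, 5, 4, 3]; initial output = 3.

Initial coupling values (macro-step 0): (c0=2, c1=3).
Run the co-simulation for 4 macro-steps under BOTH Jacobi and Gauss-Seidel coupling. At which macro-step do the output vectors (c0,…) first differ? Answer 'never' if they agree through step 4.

first divergence at macro-step: 1

[Jacobi] macro 1: S0 reads c1=3 → after 2×micro: -4; S1 reads c0=2 → after 3×micro: 4 ⇒ (c0=-4, c1=4)
[Jacobi] macro 2: S0 reads c1=4 → after 2×micro: -7; S1 reads c0=-4 → after 3×micro: 1 ⇒ (c0=-7, c1=1)
[Jacobi] macro 3: S0 reads c1=1 → after 2×micro: -13/4; S1 reads c0=-7 → after 3×micro: 5 ⇒ (c0=-13/4, c1=5)
[Jacobi] macro 4: S0 reads c1=5 → after 2×micro: -133/16; S1 reads c0=-13/4 → after 3×micro: 1 ⇒ (c0=-133/16, c1=1)
[Gauss-Seidel] macro 1: S0 reads c1=3 → after 2×micro: -4; S1 reads c0=-4 → after 3×micro: 1 ⇒ (c0=-4, c1=1)
[Gauss-Seidel] macro 2: S0 reads c1=1 → after 2×micro: -5/2; S1 reads c0=-5/2 → after 3×micro: 5 ⇒ (c0=-5/2, c1=5)
[Gauss-Seidel] macro 3: S0 reads c1=5 → after 2×micro: -65/8; S1 reads c0=-65/8 → after 3×micro: 3 ⇒ (c0=-65/8, c1=3)
[Gauss-Seidel] macro 4: S0 reads c1=3 → after 2×micro: -209/32; S1 reads c0=-209/32 → after 3×micro: 5 ⇒ (c0=-209/32, c1=5)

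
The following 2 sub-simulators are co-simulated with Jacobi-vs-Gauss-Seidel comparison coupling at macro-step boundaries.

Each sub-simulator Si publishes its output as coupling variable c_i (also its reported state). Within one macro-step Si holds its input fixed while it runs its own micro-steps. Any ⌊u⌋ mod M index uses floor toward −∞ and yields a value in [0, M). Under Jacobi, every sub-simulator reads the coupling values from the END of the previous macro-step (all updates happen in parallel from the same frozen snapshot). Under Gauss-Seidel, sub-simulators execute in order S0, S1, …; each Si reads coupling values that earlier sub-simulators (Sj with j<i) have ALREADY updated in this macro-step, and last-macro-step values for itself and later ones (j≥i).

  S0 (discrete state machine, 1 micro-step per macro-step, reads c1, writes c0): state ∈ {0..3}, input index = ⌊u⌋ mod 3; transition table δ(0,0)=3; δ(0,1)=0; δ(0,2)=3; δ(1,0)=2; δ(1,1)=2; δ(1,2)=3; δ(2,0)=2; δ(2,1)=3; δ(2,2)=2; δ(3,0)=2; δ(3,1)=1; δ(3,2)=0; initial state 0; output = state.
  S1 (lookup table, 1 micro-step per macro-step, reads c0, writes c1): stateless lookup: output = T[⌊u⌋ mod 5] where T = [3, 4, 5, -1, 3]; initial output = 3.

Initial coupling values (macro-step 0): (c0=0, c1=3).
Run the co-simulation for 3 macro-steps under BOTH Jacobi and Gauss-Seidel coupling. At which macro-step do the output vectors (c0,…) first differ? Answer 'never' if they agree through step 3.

[Jacobi] macro 1: S0 reads c1=3 → after 1×micro: 3; S1 reads c0=0 → after 1×micro: 3 ⇒ (c0=3, c1=3)
[Jacobi] macro 2: S0 reads c1=3 → after 1×micro: 2; S1 reads c0=3 → after 1×micro: -1 ⇒ (c0=2, c1=-1)
[Jacobi] macro 3: S0 reads c1=-1 → after 1×micro: 2; S1 reads c0=2 → after 1×micro: 5 ⇒ (c0=2, c1=5)
[Gauss-Seidel] macro 1: S0 reads c1=3 → after 1×micro: 3; S1 reads c0=3 → after 1×micro: -1 ⇒ (c0=3, c1=-1)
[Gauss-Seidel] macro 2: S0 reads c1=-1 → after 1×micro: 0; S1 reads c0=0 → after 1×micro: 3 ⇒ (c0=0, c1=3)
[Gauss-Seidel] macro 3: S0 reads c1=3 → after 1×micro: 3; S1 reads c0=3 → after 1×micro: -1 ⇒ (c0=3, c1=-1)

first divergence at macro-step: 1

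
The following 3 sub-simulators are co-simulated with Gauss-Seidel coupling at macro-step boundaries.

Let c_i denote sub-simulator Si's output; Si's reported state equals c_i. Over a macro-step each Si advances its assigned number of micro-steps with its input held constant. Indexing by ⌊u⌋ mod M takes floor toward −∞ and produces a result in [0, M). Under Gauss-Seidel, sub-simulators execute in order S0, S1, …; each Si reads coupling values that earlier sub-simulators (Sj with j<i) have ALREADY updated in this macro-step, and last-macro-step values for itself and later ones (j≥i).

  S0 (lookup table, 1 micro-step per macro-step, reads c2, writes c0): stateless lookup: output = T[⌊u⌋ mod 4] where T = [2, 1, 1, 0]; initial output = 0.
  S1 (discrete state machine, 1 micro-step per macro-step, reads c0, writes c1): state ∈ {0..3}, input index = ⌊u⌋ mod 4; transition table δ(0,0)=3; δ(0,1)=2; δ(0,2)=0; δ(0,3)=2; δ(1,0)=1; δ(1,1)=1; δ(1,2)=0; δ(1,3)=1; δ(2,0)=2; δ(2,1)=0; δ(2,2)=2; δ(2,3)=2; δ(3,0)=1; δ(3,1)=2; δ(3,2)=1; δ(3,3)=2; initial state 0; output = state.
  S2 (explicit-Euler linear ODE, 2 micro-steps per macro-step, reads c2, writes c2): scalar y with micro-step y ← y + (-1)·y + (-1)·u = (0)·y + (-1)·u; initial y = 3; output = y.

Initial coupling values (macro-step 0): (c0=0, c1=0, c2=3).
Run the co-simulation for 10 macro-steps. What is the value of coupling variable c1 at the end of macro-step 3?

c1 at macro-step 3 = 2

macro 1: S0 reads c2=3 → after 1×micro: 0; S1 reads c0=0 → after 1×micro: 3; S2 reads c2=3 → after 2×micro: -3 ⇒ (c0=0, c1=3, c2=-3)
macro 2: S0 reads c2=-3 → after 1×micro: 1; S1 reads c0=1 → after 1×micro: 2; S2 reads c2=-3 → after 2×micro: 3 ⇒ (c0=1, c1=2, c2=3)
macro 3: S0 reads c2=3 → after 1×micro: 0; S1 reads c0=0 → after 1×micro: 2; S2 reads c2=3 → after 2×micro: -3 ⇒ (c0=0, c1=2, c2=-3)
macro 4: S0 reads c2=-3 → after 1×micro: 1; S1 reads c0=1 → after 1×micro: 0; S2 reads c2=-3 → after 2×micro: 3 ⇒ (c0=1, c1=0, c2=3)
macro 5: S0 reads c2=3 → after 1×micro: 0; S1 reads c0=0 → after 1×micro: 3; S2 reads c2=3 → after 2×micro: -3 ⇒ (c0=0, c1=3, c2=-3)
macro 6: S0 reads c2=-3 → after 1×micro: 1; S1 reads c0=1 → after 1×micro: 2; S2 reads c2=-3 → after 2×micro: 3 ⇒ (c0=1, c1=2, c2=3)
macro 7: S0 reads c2=3 → after 1×micro: 0; S1 reads c0=0 → after 1×micro: 2; S2 reads c2=3 → after 2×micro: -3 ⇒ (c0=0, c1=2, c2=-3)
macro 8: S0 reads c2=-3 → after 1×micro: 1; S1 reads c0=1 → after 1×micro: 0; S2 reads c2=-3 → after 2×micro: 3 ⇒ (c0=1, c1=0, c2=3)
macro 9: S0 reads c2=3 → after 1×micro: 0; S1 reads c0=0 → after 1×micro: 3; S2 reads c2=3 → after 2×micro: -3 ⇒ (c0=0, c1=3, c2=-3)
macro 10: S0 reads c2=-3 → after 1×micro: 1; S1 reads c0=1 → after 1×micro: 2; S2 reads c2=-3 → after 2×micro: 3 ⇒ (c0=1, c1=2, c2=3)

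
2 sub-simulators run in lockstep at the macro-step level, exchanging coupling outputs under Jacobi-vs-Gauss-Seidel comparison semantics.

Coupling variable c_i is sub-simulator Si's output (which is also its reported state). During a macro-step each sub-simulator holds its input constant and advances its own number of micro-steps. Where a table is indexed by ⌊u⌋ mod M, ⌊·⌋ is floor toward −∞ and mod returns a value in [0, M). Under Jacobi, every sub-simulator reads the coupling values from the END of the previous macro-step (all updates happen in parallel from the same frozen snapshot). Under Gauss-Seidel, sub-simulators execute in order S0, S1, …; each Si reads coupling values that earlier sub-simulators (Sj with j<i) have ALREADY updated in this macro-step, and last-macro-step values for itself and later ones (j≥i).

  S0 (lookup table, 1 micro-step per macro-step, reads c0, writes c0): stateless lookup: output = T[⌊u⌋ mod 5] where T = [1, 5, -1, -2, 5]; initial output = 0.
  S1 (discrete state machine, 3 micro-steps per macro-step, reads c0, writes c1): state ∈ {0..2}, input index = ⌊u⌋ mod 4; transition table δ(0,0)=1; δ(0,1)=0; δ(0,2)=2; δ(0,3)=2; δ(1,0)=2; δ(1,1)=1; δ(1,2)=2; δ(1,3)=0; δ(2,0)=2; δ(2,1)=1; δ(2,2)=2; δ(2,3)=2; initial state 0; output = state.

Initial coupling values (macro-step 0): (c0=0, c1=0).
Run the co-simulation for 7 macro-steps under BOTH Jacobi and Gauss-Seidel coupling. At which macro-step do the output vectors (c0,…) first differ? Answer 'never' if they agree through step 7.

[Jacobi] macro 1: S0 reads c0=0 → after 1×micro: 1; S1 reads c0=0 → after 3×micro: 2 ⇒ (c0=1, c1=2)
[Jacobi] macro 2: S0 reads c0=1 → after 1×micro: 5; S1 reads c0=1 → after 3×micro: 1 ⇒ (c0=5, c1=1)
[Jacobi] macro 3: S0 reads c0=5 → after 1×micro: 1; S1 reads c0=5 → after 3×micro: 1 ⇒ (c0=1, c1=1)
[Jacobi] macro 4: S0 reads c0=1 → after 1×micro: 5; S1 reads c0=1 → after 3×micro: 1 ⇒ (c0=5, c1=1)
[Jacobi] macro 5: S0 reads c0=5 → after 1×micro: 1; S1 reads c0=5 → after 3×micro: 1 ⇒ (c0=1, c1=1)
[Jacobi] macro 6: S0 reads c0=1 → after 1×micro: 5; S1 reads c0=1 → after 3×micro: 1 ⇒ (c0=5, c1=1)
[Jacobi] macro 7: S0 reads c0=5 → after 1×micro: 1; S1 reads c0=5 → after 3×micro: 1 ⇒ (c0=1, c1=1)
[Gauss-Seidel] macro 1: S0 reads c0=0 → after 1×micro: 1; S1 reads c0=1 → after 3×micro: 0 ⇒ (c0=1, c1=0)
[Gauss-Seidel] macro 2: S0 reads c0=1 → after 1×micro: 5; S1 reads c0=5 → after 3×micro: 0 ⇒ (c0=5, c1=0)
[Gauss-Seidel] macro 3: S0 reads c0=5 → after 1×micro: 1; S1 reads c0=1 → after 3×micro: 0 ⇒ (c0=1, c1=0)
[Gauss-Seidel] macro 4: S0 reads c0=1 → after 1×micro: 5; S1 reads c0=5 → after 3×micro: 0 ⇒ (c0=5, c1=0)
[Gauss-Seidel] macro 5: S0 reads c0=5 → after 1×micro: 1; S1 reads c0=1 → after 3×micro: 0 ⇒ (c0=1, c1=0)
[Gauss-Seidel] macro 6: S0 reads c0=1 → after 1×micro: 5; S1 reads c0=5 → after 3×micro: 0 ⇒ (c0=5, c1=0)
[Gauss-Seidel] macro 7: S0 reads c0=5 → after 1×micro: 1; S1 reads c0=1 → after 3×micro: 0 ⇒ (c0=1, c1=0)

first divergence at macro-step: 1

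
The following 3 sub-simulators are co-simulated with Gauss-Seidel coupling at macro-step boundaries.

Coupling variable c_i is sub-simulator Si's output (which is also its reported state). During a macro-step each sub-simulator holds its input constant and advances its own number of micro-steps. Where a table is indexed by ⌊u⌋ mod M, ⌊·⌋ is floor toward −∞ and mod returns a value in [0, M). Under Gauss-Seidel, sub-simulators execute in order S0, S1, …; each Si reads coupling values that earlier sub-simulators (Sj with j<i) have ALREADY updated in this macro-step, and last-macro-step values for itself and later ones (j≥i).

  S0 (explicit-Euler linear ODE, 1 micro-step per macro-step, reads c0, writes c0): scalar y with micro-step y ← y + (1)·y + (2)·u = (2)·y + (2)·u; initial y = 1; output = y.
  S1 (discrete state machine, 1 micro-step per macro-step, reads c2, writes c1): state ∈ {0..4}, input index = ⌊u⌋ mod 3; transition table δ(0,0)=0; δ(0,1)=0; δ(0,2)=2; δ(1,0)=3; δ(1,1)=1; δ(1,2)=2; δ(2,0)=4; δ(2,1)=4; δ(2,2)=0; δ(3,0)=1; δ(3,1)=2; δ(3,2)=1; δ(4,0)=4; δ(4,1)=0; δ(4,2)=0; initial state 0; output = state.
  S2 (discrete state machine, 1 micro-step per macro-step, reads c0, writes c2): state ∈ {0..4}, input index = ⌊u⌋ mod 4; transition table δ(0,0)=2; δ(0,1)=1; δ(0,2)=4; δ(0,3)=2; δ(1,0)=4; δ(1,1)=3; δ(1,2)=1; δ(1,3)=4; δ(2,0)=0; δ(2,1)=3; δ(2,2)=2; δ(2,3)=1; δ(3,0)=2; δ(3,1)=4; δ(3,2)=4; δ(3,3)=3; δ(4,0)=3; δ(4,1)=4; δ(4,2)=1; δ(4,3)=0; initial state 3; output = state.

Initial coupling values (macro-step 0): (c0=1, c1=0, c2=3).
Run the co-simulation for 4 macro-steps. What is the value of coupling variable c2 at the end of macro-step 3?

c2 at macro-step 3 = 2

macro 1: S0 reads c0=1 → after 1×micro: 4; S1 reads c2=3 → after 1×micro: 0; S2 reads c0=4 → after 1×micro: 2 ⇒ (c0=4, c1=0, c2=2)
macro 2: S0 reads c0=4 → after 1×micro: 16; S1 reads c2=2 → after 1×micro: 2; S2 reads c0=16 → after 1×micro: 0 ⇒ (c0=16, c1=2, c2=0)
macro 3: S0 reads c0=16 → after 1×micro: 64; S1 reads c2=0 → after 1×micro: 4; S2 reads c0=64 → after 1×micro: 2 ⇒ (c0=64, c1=4, c2=2)
macro 4: S0 reads c0=64 → after 1×micro: 256; S1 reads c2=2 → after 1×micro: 0; S2 reads c0=256 → after 1×micro: 0 ⇒ (c0=256, c1=0, c2=0)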